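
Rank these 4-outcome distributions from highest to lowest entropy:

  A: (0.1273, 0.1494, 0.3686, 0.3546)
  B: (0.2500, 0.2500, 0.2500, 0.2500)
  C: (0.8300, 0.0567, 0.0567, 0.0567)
B > A > C

Key insight: Entropy is maximized by uniform distributions and minimized by concentrated distributions.

- Uniform distributions have maximum entropy log₂(4) = 2.0000 bits
- The more "peaked" or concentrated a distribution, the lower its entropy

Entropies:
  H(A) = 1.8495 bits
  H(B) = 2.0000 bits
  H(C) = 0.9271 bits

Ranking: B > A > C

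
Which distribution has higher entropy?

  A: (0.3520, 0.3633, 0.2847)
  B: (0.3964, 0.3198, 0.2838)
A

Both distributions are close to uniform, making this a harder comparison.

H(A) = 1.5769 bits
H(B) = 1.5708 bits

The distribution closer to uniform has higher entropy.
Answer: A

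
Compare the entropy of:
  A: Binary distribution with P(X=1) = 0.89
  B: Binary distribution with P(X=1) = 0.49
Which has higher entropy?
B

For binary distributions, entropy is maximized at p=0.5 and decreases as p moves toward 0 or 1.

H(A) = H(0.89) = 0.4999 bits
H(B) = H(0.49) = 0.9997 bits

Distribution B (p=0.49) is closer to uniform (p=0.5), so it has higher entropy.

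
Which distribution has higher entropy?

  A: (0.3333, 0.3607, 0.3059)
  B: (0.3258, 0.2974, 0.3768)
A

Both distributions are close to uniform, making this a harder comparison.

H(A) = 1.5817 bits
H(B) = 1.5780 bits

The distribution closer to uniform has higher entropy.
Answer: A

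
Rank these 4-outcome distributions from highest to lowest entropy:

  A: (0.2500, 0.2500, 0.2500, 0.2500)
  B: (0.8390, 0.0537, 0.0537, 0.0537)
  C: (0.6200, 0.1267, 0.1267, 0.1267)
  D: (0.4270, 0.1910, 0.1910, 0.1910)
A > D > C > B

Key insight: Entropy is maximized by uniform distributions and minimized by concentrated distributions.

Entropies:
  H(A) = 2.0000 bits
  H(B) = 0.8919 bits
  H(C) = 1.5603 bits
  H(D) = 1.8928 bits

Ranking: A > D > C > B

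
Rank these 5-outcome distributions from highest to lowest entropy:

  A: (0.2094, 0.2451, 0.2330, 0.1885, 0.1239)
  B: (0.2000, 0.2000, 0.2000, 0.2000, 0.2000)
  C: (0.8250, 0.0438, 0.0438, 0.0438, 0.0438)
B > A > C

Key insight: Entropy is maximized by uniform distributions and minimized by concentrated distributions.

- Uniform distributions have maximum entropy log₂(5) = 2.3219 bits
- The more "peaked" or concentrated a distribution, the lower its entropy

Entropies:
  H(A) = 2.2863 bits
  H(B) = 2.3219 bits
  H(C) = 1.0190 bits

Ranking: B > A > C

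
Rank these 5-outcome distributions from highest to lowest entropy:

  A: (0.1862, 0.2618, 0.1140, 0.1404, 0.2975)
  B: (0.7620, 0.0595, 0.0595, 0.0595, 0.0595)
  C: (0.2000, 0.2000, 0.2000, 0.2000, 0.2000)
C > A > B

Key insight: Entropy is maximized by uniform distributions and minimized by concentrated distributions.

- Uniform distributions have maximum entropy log₂(5) = 2.3219 bits
- The more "peaked" or concentrated a distribution, the lower its entropy

Entropies:
  H(A) = 2.2330 bits
  H(B) = 1.2677 bits
  H(C) = 2.3219 bits

Ranking: C > A > B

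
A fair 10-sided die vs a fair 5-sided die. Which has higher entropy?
10-sided die

Both are uniform distributions; for uniform over n outcomes, H = log₂(n). H(10-sided) = log₂(10) = 3.322 bits and H(5-sided) = log₂(5) = 2.322 bits. More outcomes in a uniform distribution means higher entropy.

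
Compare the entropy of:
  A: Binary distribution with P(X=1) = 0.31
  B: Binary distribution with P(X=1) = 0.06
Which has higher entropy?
A

For binary distributions, entropy is maximized at p=0.5 and decreases as p moves toward 0 or 1.

H(A) = H(0.31) = 0.8932 bits
H(B) = H(0.06) = 0.3274 bits

Distribution A (p=0.31) is closer to uniform (p=0.5), so it has higher entropy.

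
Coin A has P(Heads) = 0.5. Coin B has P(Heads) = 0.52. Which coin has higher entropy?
A

For binary distributions, entropy is maximized at p=0.5 and decreases as p moves toward 0 or 1.

H(A) = H(0.5) = 1.0000 bits
H(B) = H(0.52) = 0.9988 bits

Distribution A (p=0.5) is closer to uniform (p=0.5), so it has higher entropy.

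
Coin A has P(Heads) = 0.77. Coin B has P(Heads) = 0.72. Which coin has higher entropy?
B

For binary distributions, entropy is maximized at p=0.5 and decreases as p moves toward 0 or 1.

H(A) = H(0.77) = 0.7780 bits
H(B) = H(0.72) = 0.8555 bits

Distribution B (p=0.72) is closer to uniform (p=0.5), so it has higher entropy.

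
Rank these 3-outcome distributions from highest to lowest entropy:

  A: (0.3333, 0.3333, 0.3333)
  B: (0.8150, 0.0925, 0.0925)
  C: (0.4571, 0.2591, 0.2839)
A > C > B

Key insight: Entropy is maximized by uniform distributions and minimized by concentrated distributions.

- Uniform distributions have maximum entropy log₂(3) = 1.5850 bits
- The more "peaked" or concentrated a distribution, the lower its entropy

Entropies:
  H(A) = 1.5850 bits
  H(B) = 0.8759 bits
  H(C) = 1.5368 bits

Ranking: A > C > B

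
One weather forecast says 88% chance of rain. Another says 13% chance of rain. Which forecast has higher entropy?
13% forecast

Treat each forecast as a Bernoulli distribution. Binary entropy is maximized at p=0.5 and falls off symmetrically toward 0 or 1. The 13% forecast is closer to 50%, so it is more uncertain. H(88%) ≈ 0.529 bits, H(13%) ≈ 0.557 bits.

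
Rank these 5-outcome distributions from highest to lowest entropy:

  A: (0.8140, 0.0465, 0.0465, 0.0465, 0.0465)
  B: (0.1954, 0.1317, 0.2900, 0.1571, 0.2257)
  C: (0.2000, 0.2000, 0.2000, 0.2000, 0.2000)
C > B > A

Key insight: Entropy is maximized by uniform distributions and minimized by concentrated distributions.

- Uniform distributions have maximum entropy log₂(5) = 2.3219 bits
- The more "peaked" or concentrated a distribution, the lower its entropy

Entropies:
  H(A) = 1.0650 bits
  H(B) = 2.2676 bits
  H(C) = 2.3219 bits

Ranking: C > B > A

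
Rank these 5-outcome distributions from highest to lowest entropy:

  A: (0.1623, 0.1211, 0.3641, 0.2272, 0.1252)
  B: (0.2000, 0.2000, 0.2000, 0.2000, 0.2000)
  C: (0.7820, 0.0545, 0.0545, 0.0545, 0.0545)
B > A > C

Key insight: Entropy is maximized by uniform distributions and minimized by concentrated distributions.

- Uniform distributions have maximum entropy log₂(5) = 2.3219 bits
- The more "peaked" or concentrated a distribution, the lower its entropy

Entropies:
  H(A) = 2.1864 bits
  H(B) = 2.3219 bits
  H(C) = 1.1925 bits

Ranking: B > A > C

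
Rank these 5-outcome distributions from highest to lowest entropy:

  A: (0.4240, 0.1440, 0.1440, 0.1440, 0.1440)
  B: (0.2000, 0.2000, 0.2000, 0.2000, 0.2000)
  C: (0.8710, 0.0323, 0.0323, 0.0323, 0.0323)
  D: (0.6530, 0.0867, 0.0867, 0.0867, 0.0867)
B > A > D > C

Key insight: Entropy is maximized by uniform distributions and minimized by concentrated distributions.

Entropies:
  H(A) = 2.1353 bits
  H(B) = 2.3219 bits
  H(C) = 0.8127 bits
  H(D) = 1.6254 bits

Ranking: B > A > D > C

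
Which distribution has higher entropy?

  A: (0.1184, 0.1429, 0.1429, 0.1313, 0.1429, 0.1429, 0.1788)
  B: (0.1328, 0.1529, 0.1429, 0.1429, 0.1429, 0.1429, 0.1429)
B

Both distributions are close to uniform, making this a harder comparison.

H(A) = 2.7974 bits
H(B) = 2.8063 bits

The distribution closer to uniform has higher entropy.
Answer: B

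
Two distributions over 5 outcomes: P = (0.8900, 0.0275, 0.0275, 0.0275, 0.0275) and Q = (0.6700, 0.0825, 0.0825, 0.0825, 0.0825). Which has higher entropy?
Q

P is highly concentrated on one outcome (89%), making it nearly deterministic. Q spreads its mass more evenly (max 67%). The more spread-out distribution has higher entropy: H(P) ≈ 0.720 bits, H(Q) ≈ 1.575 bits.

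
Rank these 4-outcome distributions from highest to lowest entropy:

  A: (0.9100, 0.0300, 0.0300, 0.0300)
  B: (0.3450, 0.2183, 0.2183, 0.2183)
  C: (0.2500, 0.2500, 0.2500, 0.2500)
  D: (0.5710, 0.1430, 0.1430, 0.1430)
C > B > D > A

Key insight: Entropy is maximized by uniform distributions and minimized by concentrated distributions.

Entropies:
  H(A) = 0.5791 bits
  H(B) = 1.9677 bits
  H(C) = 2.0000 bits
  H(D) = 1.6654 bits

Ranking: C > B > D > A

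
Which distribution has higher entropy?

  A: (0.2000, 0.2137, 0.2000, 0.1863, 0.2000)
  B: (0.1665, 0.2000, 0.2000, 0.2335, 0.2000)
A

Both distributions are close to uniform, making this a harder comparison.

H(A) = 2.3206 bits
H(B) = 2.3138 bits

The distribution closer to uniform has higher entropy.
Answer: A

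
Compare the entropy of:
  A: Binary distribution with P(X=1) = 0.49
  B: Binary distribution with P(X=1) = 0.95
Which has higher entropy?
A

For binary distributions, entropy is maximized at p=0.5 and decreases as p moves toward 0 or 1.

H(A) = H(0.49) = 0.9997 bits
H(B) = H(0.95) = 0.2864 bits

Distribution A (p=0.49) is closer to uniform (p=0.5), so it has higher entropy.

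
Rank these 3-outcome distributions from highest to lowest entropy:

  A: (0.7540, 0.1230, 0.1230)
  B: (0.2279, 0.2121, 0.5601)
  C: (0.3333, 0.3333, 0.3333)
C > B > A

Key insight: Entropy is maximized by uniform distributions and minimized by concentrated distributions.

- Uniform distributions have maximum entropy log₂(3) = 1.5850 bits
- The more "peaked" or concentrated a distribution, the lower its entropy

Entropies:
  H(A) = 1.0509 bits
  H(B) = 1.4291 bits
  H(C) = 1.5850 bits

Ranking: C > B > A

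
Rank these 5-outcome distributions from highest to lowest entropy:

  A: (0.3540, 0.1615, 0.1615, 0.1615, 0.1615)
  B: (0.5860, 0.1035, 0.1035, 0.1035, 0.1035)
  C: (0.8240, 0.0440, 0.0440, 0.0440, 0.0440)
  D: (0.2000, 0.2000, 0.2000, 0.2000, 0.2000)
D > A > B > C

Key insight: Entropy is maximized by uniform distributions and minimized by concentrated distributions.

Entropies:
  H(A) = 2.2296 bits
  H(B) = 1.8066 bits
  H(C) = 1.0232 bits
  H(D) = 2.3219 bits

Ranking: D > A > B > C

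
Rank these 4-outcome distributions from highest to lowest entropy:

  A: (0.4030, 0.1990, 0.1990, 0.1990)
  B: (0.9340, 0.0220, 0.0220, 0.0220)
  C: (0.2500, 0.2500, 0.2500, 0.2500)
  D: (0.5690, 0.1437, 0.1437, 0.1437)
C > A > D > B

Key insight: Entropy is maximized by uniform distributions and minimized by concentrated distributions.

Entropies:
  H(A) = 1.9189 bits
  H(B) = 0.4554 bits
  H(C) = 2.0000 bits
  H(D) = 1.6693 bits

Ranking: C > A > D > B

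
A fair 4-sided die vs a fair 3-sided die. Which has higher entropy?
4-sided die

Both are uniform distributions; for uniform over n outcomes, H = log₂(n). H(4-sided) = log₂(4) = 2.000 bits and H(3-sided) = log₂(3) = 1.585 bits. More outcomes in a uniform distribution means higher entropy.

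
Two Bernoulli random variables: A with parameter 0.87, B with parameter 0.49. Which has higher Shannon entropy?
B

For binary distributions, entropy is maximized at p=0.5 and decreases as p moves toward 0 or 1.

H(A) = H(0.87) = 0.5574 bits
H(B) = H(0.49) = 0.9997 bits

Distribution B (p=0.49) is closer to uniform (p=0.5), so it has higher entropy.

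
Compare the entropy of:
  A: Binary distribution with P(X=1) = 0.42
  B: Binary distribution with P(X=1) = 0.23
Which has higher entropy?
A

For binary distributions, entropy is maximized at p=0.5 and decreases as p moves toward 0 or 1.

H(A) = H(0.42) = 0.9815 bits
H(B) = H(0.23) = 0.7780 bits

Distribution A (p=0.42) is closer to uniform (p=0.5), so it has higher entropy.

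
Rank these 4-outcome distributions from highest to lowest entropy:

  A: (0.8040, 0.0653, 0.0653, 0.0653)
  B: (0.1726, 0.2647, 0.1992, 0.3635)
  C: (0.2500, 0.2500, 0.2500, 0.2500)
C > B > A

Key insight: Entropy is maximized by uniform distributions and minimized by concentrated distributions.

- Uniform distributions have maximum entropy log₂(4) = 2.0000 bits
- The more "peaked" or concentrated a distribution, the lower its entropy

Entropies:
  H(A) = 1.0245 bits
  H(B) = 1.9394 bits
  H(C) = 2.0000 bits

Ranking: C > B > A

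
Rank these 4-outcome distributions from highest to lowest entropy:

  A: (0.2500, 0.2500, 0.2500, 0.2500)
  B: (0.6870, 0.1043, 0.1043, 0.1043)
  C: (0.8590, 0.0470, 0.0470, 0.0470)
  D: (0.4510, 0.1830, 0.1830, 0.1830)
A > D > B > C

Key insight: Entropy is maximized by uniform distributions and minimized by concentrated distributions.

Entropies:
  H(A) = 2.0000 bits
  H(B) = 1.3927 bits
  H(C) = 0.8103 bits
  H(D) = 1.8632 bits

Ranking: A > D > B > C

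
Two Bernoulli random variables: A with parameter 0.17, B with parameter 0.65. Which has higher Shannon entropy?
B

For binary distributions, entropy is maximized at p=0.5 and decreases as p moves toward 0 or 1.

H(A) = H(0.17) = 0.6577 bits
H(B) = H(0.65) = 0.9341 bits

Distribution B (p=0.65) is closer to uniform (p=0.5), so it has higher entropy.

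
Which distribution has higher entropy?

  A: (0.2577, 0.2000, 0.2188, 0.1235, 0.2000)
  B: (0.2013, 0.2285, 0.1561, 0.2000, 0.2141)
B

Both distributions are close to uniform, making this a harder comparison.

H(A) = 2.2852 bits
H(B) = 2.3109 bits

The distribution closer to uniform has higher entropy.
Answer: B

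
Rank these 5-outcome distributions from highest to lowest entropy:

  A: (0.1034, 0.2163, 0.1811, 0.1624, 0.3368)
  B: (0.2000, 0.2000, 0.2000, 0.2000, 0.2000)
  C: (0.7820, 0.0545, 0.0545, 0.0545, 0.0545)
B > A > C

Key insight: Entropy is maximized by uniform distributions and minimized by concentrated distributions.

- Uniform distributions have maximum entropy log₂(5) = 2.3219 bits
- The more "peaked" or concentrated a distribution, the lower its entropy

Entropies:
  H(A) = 2.2174 bits
  H(B) = 2.3219 bits
  H(C) = 1.1925 bits

Ranking: B > A > C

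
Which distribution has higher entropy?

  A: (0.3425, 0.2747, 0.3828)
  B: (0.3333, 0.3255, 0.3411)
B

Both distributions are close to uniform, making this a harder comparison.

H(A) = 1.5718 bits
H(B) = 1.5847 bits

The distribution closer to uniform has higher entropy.
Answer: B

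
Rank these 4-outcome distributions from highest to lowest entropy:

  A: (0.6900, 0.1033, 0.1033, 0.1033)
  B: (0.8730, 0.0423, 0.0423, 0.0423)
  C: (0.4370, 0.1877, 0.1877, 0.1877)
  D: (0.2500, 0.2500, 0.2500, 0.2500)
D > C > A > B

Key insight: Entropy is maximized by uniform distributions and minimized by concentrated distributions.

Entropies:
  H(A) = 1.3845 bits
  H(B) = 0.7504 bits
  H(C) = 1.8809 bits
  H(D) = 2.0000 bits

Ranking: D > C > A > B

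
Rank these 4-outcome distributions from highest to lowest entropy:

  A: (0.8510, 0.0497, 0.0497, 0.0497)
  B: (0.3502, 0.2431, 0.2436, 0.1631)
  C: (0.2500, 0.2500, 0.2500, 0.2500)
C > B > A

Key insight: Entropy is maximized by uniform distributions and minimized by concentrated distributions.

- Uniform distributions have maximum entropy log₂(4) = 2.0000 bits
- The more "peaked" or concentrated a distribution, the lower its entropy

Entropies:
  H(A) = 0.8435 bits
  H(B) = 1.9492 bits
  H(C) = 2.0000 bits

Ranking: C > B > A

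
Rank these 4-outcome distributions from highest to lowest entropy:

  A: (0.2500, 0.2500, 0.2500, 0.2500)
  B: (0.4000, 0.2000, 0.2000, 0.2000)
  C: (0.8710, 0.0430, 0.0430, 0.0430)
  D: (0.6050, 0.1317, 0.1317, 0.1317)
A > B > D > C

Key insight: Entropy is maximized by uniform distributions and minimized by concentrated distributions.

Entropies:
  H(A) = 2.0000 bits
  H(B) = 1.9219 bits
  H(C) = 0.7591 bits
  H(D) = 1.5940 bits

Ranking: A > B > D > C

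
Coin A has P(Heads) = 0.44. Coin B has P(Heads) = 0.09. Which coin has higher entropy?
A

For binary distributions, entropy is maximized at p=0.5 and decreases as p moves toward 0 or 1.

H(A) = H(0.44) = 0.9896 bits
H(B) = H(0.09) = 0.4365 bits

Distribution A (p=0.44) is closer to uniform (p=0.5), so it has higher entropy.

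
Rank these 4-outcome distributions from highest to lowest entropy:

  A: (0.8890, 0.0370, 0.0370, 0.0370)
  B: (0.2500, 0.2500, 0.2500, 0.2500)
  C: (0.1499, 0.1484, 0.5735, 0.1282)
B > C > A

Key insight: Entropy is maximized by uniform distributions and minimized by concentrated distributions.

- Uniform distributions have maximum entropy log₂(4) = 2.0000 bits
- The more "peaked" or concentrated a distribution, the lower its entropy

Entropies:
  H(A) = 0.6789 bits
  H(B) = 2.0000 bits
  H(C) = 1.6588 bits

Ranking: B > C > A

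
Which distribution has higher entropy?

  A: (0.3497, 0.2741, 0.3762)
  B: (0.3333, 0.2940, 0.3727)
B

Both distributions are close to uniform, making this a harder comparison.

H(A) = 1.5725 bits
H(B) = 1.5783 bits

The distribution closer to uniform has higher entropy.
Answer: B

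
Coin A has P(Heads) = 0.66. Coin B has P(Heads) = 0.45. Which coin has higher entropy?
B

For binary distributions, entropy is maximized at p=0.5 and decreases as p moves toward 0 or 1.

H(A) = H(0.66) = 0.9248 bits
H(B) = H(0.45) = 0.9928 bits

Distribution B (p=0.45) is closer to uniform (p=0.5), so it has higher entropy.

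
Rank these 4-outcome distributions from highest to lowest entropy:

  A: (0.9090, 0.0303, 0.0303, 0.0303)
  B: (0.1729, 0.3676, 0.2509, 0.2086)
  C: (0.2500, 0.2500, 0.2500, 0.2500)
C > B > A

Key insight: Entropy is maximized by uniform distributions and minimized by concentrated distributions.

- Uniform distributions have maximum entropy log₂(4) = 2.0000 bits
- The more "peaked" or concentrated a distribution, the lower its entropy

Entropies:
  H(A) = 0.5840 bits
  H(B) = 1.9407 bits
  H(C) = 2.0000 bits

Ranking: C > B > A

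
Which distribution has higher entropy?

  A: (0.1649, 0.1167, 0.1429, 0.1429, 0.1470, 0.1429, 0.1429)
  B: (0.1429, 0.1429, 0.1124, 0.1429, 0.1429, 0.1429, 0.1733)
A

Both distributions are close to uniform, making this a harder comparison.

H(A) = 2.8012 bits
H(B) = 2.7979 bits

The distribution closer to uniform has higher entropy.
Answer: A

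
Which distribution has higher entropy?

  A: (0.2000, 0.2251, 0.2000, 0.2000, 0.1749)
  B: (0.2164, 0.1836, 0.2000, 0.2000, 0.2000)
B

Both distributions are close to uniform, making this a harder comparison.

H(A) = 2.3174 bits
H(B) = 2.3200 bits

The distribution closer to uniform has higher entropy.
Answer: B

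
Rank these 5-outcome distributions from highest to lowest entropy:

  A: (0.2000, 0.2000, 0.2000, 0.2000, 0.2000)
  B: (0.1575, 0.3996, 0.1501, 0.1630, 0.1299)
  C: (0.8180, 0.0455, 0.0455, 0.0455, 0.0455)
A > B > C

Key insight: Entropy is maximized by uniform distributions and minimized by concentrated distributions.

- Uniform distributions have maximum entropy log₂(5) = 2.3219 bits
- The more "peaked" or concentrated a distribution, the lower its entropy

Entropies:
  H(A) = 2.3219 bits
  H(B) = 2.1685 bits
  H(C) = 1.0484 bits

Ranking: A > B > C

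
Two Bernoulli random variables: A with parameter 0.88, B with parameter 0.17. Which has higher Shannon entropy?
B

For binary distributions, entropy is maximized at p=0.5 and decreases as p moves toward 0 or 1.

H(A) = H(0.88) = 0.5294 bits
H(B) = H(0.17) = 0.6577 bits

Distribution B (p=0.17) is closer to uniform (p=0.5), so it has higher entropy.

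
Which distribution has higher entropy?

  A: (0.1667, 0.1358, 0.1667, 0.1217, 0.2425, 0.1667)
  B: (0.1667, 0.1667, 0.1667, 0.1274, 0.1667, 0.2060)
B

Both distributions are close to uniform, making this a harder comparison.

H(A) = 2.5491 bits
H(B) = 2.5715 bits

The distribution closer to uniform has higher entropy.
Answer: B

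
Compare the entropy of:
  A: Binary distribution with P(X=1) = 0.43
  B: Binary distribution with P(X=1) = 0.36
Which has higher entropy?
A

For binary distributions, entropy is maximized at p=0.5 and decreases as p moves toward 0 or 1.

H(A) = H(0.43) = 0.9858 bits
H(B) = H(0.36) = 0.9427 bits

Distribution A (p=0.43) is closer to uniform (p=0.5), so it has higher entropy.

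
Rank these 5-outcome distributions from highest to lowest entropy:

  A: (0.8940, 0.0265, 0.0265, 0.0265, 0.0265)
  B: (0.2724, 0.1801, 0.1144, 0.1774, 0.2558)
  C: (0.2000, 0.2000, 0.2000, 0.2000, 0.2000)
C > B > A

Key insight: Entropy is maximized by uniform distributions and minimized by concentrated distributions.

- Uniform distributions have maximum entropy log₂(5) = 2.3219 bits
- The more "peaked" or concentrated a distribution, the lower its entropy

Entropies:
  H(A) = 0.6997 bits
  H(B) = 2.2599 bits
  H(C) = 2.3219 bits

Ranking: C > B > A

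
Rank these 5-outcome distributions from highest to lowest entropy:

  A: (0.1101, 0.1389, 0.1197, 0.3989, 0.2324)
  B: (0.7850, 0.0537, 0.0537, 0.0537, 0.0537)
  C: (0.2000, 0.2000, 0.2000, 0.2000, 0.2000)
C > A > B

Key insight: Entropy is maximized by uniform distributions and minimized by concentrated distributions.

- Uniform distributions have maximum entropy log₂(5) = 2.3219 bits
- The more "peaked" or concentrated a distribution, the lower its entropy

Entropies:
  H(A) = 2.1307 bits
  H(B) = 1.1809 bits
  H(C) = 2.3219 bits

Ranking: C > A > B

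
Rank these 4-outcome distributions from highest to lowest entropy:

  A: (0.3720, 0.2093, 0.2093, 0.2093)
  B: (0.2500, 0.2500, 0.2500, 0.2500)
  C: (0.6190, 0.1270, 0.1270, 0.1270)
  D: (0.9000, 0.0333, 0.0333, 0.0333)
B > A > C > D

Key insight: Entropy is maximized by uniform distributions and minimized by concentrated distributions.

Entropies:
  H(A) = 1.9476 bits
  H(B) = 2.0000 bits
  H(C) = 1.5626 bits
  H(D) = 0.6275 bits

Ranking: B > A > C > D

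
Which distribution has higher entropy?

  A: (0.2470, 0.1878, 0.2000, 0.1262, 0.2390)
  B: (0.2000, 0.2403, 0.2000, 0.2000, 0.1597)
B

Both distributions are close to uniform, making this a harder comparison.

H(A) = 2.2862 bits
H(B) = 2.3102 bits

The distribution closer to uniform has higher entropy.
Answer: B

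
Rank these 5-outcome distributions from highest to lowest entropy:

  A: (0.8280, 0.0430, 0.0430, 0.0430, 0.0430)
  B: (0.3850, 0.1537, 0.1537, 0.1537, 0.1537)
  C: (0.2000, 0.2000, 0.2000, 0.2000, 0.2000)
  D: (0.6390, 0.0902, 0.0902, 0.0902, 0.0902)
C > B > D > A

Key insight: Entropy is maximized by uniform distributions and minimized by concentrated distributions.

Entropies:
  H(A) = 1.0063 bits
  H(B) = 2.1915 bits
  H(C) = 2.3219 bits
  H(D) = 1.6655 bits

Ranking: C > B > D > A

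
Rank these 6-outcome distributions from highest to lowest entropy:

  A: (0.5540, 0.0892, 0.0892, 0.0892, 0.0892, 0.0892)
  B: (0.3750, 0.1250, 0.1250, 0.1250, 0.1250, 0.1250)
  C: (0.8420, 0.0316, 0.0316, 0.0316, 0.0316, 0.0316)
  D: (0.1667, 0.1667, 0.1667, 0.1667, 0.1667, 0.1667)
D > B > A > C

Key insight: Entropy is maximized by uniform distributions and minimized by concentrated distributions.

Entropies:
  H(A) = 2.0271 bits
  H(B) = 2.4056 bits
  H(C) = 0.9964 bits
  H(D) = 2.5850 bits

Ranking: D > B > A > C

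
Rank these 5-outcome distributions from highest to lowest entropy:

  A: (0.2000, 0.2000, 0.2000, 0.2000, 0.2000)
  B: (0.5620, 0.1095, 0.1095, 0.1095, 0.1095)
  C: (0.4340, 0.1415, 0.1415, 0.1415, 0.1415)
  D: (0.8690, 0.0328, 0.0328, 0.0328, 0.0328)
A > C > B > D

Key insight: Entropy is maximized by uniform distributions and minimized by concentrated distributions.

Entropies:
  H(A) = 2.3219 bits
  H(B) = 1.8649 bits
  H(C) = 2.1194 bits
  H(D) = 0.8222 bits

Ranking: A > C > B > D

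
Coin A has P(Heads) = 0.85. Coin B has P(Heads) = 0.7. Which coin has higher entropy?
B

For binary distributions, entropy is maximized at p=0.5 and decreases as p moves toward 0 or 1.

H(A) = H(0.85) = 0.6098 bits
H(B) = H(0.7) = 0.8813 bits

Distribution B (p=0.7) is closer to uniform (p=0.5), so it has higher entropy.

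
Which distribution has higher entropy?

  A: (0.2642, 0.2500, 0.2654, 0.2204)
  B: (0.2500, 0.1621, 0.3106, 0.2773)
A

Both distributions are close to uniform, making this a harder comparison.

H(A) = 1.9961 bits
H(B) = 1.9626 bits

The distribution closer to uniform has higher entropy.
Answer: A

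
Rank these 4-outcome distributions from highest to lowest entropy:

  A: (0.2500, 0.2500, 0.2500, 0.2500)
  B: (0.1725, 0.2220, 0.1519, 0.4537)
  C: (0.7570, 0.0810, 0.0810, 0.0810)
A > B > C

Key insight: Entropy is maximized by uniform distributions and minimized by concentrated distributions.

- Uniform distributions have maximum entropy log₂(4) = 2.0000 bits
- The more "peaked" or concentrated a distribution, the lower its entropy

Entropies:
  H(A) = 2.0000 bits
  H(B) = 1.8496 bits
  H(C) = 1.1851 bits

Ranking: A > B > C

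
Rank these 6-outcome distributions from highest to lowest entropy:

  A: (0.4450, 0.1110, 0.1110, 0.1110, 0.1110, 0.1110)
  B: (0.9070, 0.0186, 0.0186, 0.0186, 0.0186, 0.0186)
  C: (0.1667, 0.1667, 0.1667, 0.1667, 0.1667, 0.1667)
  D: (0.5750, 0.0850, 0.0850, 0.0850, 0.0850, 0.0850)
C > A > D > B

Key insight: Entropy is maximized by uniform distributions and minimized by concentrated distributions.

Entropies:
  H(A) = 2.2799 bits
  H(B) = 0.6623 bits
  H(C) = 2.5850 bits
  H(D) = 1.9705 bits

Ranking: C > A > D > B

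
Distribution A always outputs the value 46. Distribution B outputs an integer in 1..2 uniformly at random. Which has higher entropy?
B

A is deterministic, so H(A) = 0. B is uniform over 2 outcomes, so H(B) = log₂(2) = 1.000 bits. Any distribution with genuine randomness has higher entropy than a deterministic one.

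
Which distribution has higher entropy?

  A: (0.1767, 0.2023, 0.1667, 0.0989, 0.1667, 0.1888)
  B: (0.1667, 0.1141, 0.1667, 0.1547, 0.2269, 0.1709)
B

Both distributions are close to uniform, making this a harder comparison.

H(A) = 2.5541 bits
H(B) = 2.5567 bits

The distribution closer to uniform has higher entropy.
Answer: B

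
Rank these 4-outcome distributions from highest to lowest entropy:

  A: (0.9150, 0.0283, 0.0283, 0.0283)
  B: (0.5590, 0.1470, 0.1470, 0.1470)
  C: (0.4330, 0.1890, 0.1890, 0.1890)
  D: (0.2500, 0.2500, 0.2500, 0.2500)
D > C > B > A

Key insight: Entropy is maximized by uniform distributions and minimized by concentrated distributions.

Entropies:
  H(A) = 0.5543 bits
  H(B) = 1.6889 bits
  H(C) = 1.8857 bits
  H(D) = 2.0000 bits

Ranking: D > C > B > A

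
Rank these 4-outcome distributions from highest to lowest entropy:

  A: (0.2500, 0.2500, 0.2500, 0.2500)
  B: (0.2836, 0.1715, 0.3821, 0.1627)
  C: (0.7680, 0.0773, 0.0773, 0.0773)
A > B > C

Key insight: Entropy is maximized by uniform distributions and minimized by concentrated distributions.

- Uniform distributions have maximum entropy log₂(4) = 2.0000 bits
- The more "peaked" or concentrated a distribution, the lower its entropy

Entropies:
  H(A) = 2.0000 bits
  H(B) = 1.9085 bits
  H(C) = 1.1492 bits

Ranking: A > B > C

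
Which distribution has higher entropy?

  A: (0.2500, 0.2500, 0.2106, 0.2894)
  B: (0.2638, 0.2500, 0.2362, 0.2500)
B

Both distributions are close to uniform, making this a harder comparison.

H(A) = 1.9910 bits
H(B) = 1.9989 bits

The distribution closer to uniform has higher entropy.
Answer: B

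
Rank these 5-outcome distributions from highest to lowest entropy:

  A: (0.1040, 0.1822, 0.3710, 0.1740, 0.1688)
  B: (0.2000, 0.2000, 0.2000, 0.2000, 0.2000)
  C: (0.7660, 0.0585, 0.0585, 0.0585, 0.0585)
B > A > C

Key insight: Entropy is maximized by uniform distributions and minimized by concentrated distributions.

- Uniform distributions have maximum entropy log₂(5) = 2.3219 bits
- The more "peaked" or concentrated a distribution, the lower its entropy

Entropies:
  H(A) = 2.1901 bits
  H(B) = 2.3219 bits
  H(C) = 1.2529 bits

Ranking: B > A > C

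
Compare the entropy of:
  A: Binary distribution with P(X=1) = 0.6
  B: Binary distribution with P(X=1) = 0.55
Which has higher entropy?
B

For binary distributions, entropy is maximized at p=0.5 and decreases as p moves toward 0 or 1.

H(A) = H(0.6) = 0.9710 bits
H(B) = H(0.55) = 0.9928 bits

Distribution B (p=0.55) is closer to uniform (p=0.5), so it has higher entropy.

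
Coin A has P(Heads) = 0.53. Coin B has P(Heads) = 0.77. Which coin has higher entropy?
A

For binary distributions, entropy is maximized at p=0.5 and decreases as p moves toward 0 or 1.

H(A) = H(0.53) = 0.9974 bits
H(B) = H(0.77) = 0.7780 bits

Distribution A (p=0.53) is closer to uniform (p=0.5), so it has higher entropy.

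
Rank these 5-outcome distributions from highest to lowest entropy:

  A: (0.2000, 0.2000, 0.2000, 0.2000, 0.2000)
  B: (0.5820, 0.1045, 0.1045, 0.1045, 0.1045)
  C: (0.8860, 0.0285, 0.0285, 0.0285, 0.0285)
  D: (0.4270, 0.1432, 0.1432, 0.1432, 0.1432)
A > D > B > C

Key insight: Entropy is maximized by uniform distributions and minimized by concentrated distributions.

Entropies:
  H(A) = 2.3219 bits
  H(B) = 1.8165 bits
  H(C) = 0.7399 bits
  H(D) = 2.1306 bits

Ranking: A > D > B > C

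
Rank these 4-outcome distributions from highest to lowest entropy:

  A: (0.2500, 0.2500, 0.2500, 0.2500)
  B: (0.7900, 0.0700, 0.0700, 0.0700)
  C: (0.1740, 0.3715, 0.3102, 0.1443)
A > C > B

Key insight: Entropy is maximized by uniform distributions and minimized by concentrated distributions.

- Uniform distributions have maximum entropy log₂(4) = 2.0000 bits
- The more "peaked" or concentrated a distribution, the lower its entropy

Entropies:
  H(A) = 2.0000 bits
  H(B) = 1.0743 bits
  H(C) = 1.8965 bits

Ranking: A > C > B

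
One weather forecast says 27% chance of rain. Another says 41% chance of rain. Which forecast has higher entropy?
41% forecast

Treat each forecast as a Bernoulli distribution. Binary entropy is maximized at p=0.5 and falls off symmetrically toward 0 or 1. The 41% forecast is closer to 50%, so it is more uncertain. H(27%) ≈ 0.841 bits, H(41%) ≈ 0.977 bits.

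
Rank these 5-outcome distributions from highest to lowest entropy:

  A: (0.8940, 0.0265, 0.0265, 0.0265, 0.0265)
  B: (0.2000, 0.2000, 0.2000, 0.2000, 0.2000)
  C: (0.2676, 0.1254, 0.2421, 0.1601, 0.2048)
B > C > A

Key insight: Entropy is maximized by uniform distributions and minimized by concentrated distributions.

- Uniform distributions have maximum entropy log₂(5) = 2.3219 bits
- The more "peaked" or concentrated a distribution, the lower its entropy

Entropies:
  H(A) = 0.6997 bits
  H(B) = 2.3219 bits
  H(C) = 2.2717 bits

Ranking: B > C > A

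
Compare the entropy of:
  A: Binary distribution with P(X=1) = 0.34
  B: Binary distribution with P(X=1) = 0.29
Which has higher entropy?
A

For binary distributions, entropy is maximized at p=0.5 and decreases as p moves toward 0 or 1.

H(A) = H(0.34) = 0.9248 bits
H(B) = H(0.29) = 0.8687 bits

Distribution A (p=0.34) is closer to uniform (p=0.5), so it has higher entropy.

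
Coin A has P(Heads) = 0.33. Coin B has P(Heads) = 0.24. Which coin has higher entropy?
A

For binary distributions, entropy is maximized at p=0.5 and decreases as p moves toward 0 or 1.

H(A) = H(0.33) = 0.9149 bits
H(B) = H(0.24) = 0.7950 bits

Distribution A (p=0.33) is closer to uniform (p=0.5), so it has higher entropy.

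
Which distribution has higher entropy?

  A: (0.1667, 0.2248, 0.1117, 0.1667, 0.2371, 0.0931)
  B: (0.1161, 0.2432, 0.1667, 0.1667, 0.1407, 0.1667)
B

Both distributions are close to uniform, making this a harder comparison.

H(A) = 2.5100 bits
H(B) = 2.5473 bits

The distribution closer to uniform has higher entropy.
Answer: B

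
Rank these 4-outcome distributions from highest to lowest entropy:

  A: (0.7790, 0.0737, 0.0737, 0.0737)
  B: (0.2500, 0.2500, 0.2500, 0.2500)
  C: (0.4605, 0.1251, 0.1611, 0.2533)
B > C > A

Key insight: Entropy is maximized by uniform distributions and minimized by concentrated distributions.

- Uniform distributions have maximum entropy log₂(4) = 2.0000 bits
- The more "peaked" or concentrated a distribution, the lower its entropy

Entropies:
  H(A) = 1.1123 bits
  H(B) = 2.0000 bits
  H(C) = 1.8164 bits

Ranking: B > C > A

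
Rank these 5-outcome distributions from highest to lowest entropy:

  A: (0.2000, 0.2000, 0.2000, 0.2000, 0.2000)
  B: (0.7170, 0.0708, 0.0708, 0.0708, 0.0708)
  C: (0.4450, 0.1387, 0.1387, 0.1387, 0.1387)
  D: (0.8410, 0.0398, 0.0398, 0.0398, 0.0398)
A > C > B > D

Key insight: Entropy is maximized by uniform distributions and minimized by concentrated distributions.

Entropies:
  H(A) = 2.3219 bits
  H(B) = 1.4255 bits
  H(C) = 2.1013 bits
  H(D) = 0.9499 bits

Ranking: A > C > B > D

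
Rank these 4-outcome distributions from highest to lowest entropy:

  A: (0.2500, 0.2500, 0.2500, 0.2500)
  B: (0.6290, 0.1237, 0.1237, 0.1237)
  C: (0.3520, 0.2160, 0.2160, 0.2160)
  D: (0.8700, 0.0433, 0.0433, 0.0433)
A > C > B > D

Key insight: Entropy is maximized by uniform distributions and minimized by concentrated distributions.

Entropies:
  H(A) = 2.0000 bits
  H(B) = 1.5395 bits
  H(C) = 1.9629 bits
  H(D) = 0.7635 bits

Ranking: A > C > B > D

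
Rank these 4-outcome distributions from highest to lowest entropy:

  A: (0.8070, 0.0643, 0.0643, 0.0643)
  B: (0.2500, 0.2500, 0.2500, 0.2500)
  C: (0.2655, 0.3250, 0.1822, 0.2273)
B > C > A

Key insight: Entropy is maximized by uniform distributions and minimized by concentrated distributions.

- Uniform distributions have maximum entropy log₂(4) = 2.0000 bits
- The more "peaked" or concentrated a distribution, the lower its entropy

Entropies:
  H(A) = 1.0136 bits
  H(B) = 2.0000 bits
  H(C) = 1.9683 bits

Ranking: B > C > A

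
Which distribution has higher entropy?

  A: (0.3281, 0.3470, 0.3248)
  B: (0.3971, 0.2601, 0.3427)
A

Both distributions are close to uniform, making this a harder comparison.

H(A) = 1.5843 bits
H(B) = 1.5639 bits

The distribution closer to uniform has higher entropy.
Answer: A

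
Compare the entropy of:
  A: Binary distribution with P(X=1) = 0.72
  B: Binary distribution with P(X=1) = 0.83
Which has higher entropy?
A

For binary distributions, entropy is maximized at p=0.5 and decreases as p moves toward 0 or 1.

H(A) = H(0.72) = 0.8555 bits
H(B) = H(0.83) = 0.6577 bits

Distribution A (p=0.72) is closer to uniform (p=0.5), so it has higher entropy.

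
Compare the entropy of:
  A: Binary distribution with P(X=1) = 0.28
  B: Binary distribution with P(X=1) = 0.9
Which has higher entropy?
A

For binary distributions, entropy is maximized at p=0.5 and decreases as p moves toward 0 or 1.

H(A) = H(0.28) = 0.8555 bits
H(B) = H(0.9) = 0.4690 bits

Distribution A (p=0.28) is closer to uniform (p=0.5), so it has higher entropy.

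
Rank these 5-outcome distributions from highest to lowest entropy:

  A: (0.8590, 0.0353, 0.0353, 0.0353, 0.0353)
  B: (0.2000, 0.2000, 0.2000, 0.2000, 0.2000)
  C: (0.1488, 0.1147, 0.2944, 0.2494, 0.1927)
B > C > A

Key insight: Entropy is maximized by uniform distributions and minimized by concentrated distributions.

- Uniform distributions have maximum entropy log₂(5) = 2.3219 bits
- The more "peaked" or concentrated a distribution, the lower its entropy

Entropies:
  H(A) = 0.8689 bits
  H(B) = 2.3219 bits
  H(C) = 2.2441 bits

Ranking: B > C > A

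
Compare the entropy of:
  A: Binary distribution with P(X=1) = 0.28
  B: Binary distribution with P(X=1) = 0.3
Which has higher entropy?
B

For binary distributions, entropy is maximized at p=0.5 and decreases as p moves toward 0 or 1.

H(A) = H(0.28) = 0.8555 bits
H(B) = H(0.3) = 0.8813 bits

Distribution B (p=0.3) is closer to uniform (p=0.5), so it has higher entropy.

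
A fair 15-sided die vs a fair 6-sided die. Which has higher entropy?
15-sided die

Both are uniform distributions; for uniform over n outcomes, H = log₂(n). H(15-sided) = log₂(15) = 3.907 bits and H(6-sided) = log₂(6) = 2.585 bits. More outcomes in a uniform distribution means higher entropy.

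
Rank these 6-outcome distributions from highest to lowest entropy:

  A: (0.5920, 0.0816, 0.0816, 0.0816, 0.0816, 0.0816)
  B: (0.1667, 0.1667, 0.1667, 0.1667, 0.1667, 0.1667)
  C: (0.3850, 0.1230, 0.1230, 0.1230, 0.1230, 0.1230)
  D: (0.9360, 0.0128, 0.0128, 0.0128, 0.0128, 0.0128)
B > C > A > D

Key insight: Entropy is maximized by uniform distributions and minimized by concentrated distributions.

Entropies:
  H(A) = 1.9228 bits
  H(B) = 2.5850 bits
  H(C) = 2.3895 bits
  H(D) = 0.4917 bits

Ranking: B > C > A > D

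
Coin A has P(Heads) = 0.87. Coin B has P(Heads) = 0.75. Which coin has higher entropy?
B

For binary distributions, entropy is maximized at p=0.5 and decreases as p moves toward 0 or 1.

H(A) = H(0.87) = 0.5574 bits
H(B) = H(0.75) = 0.8113 bits

Distribution B (p=0.75) is closer to uniform (p=0.5), so it has higher entropy.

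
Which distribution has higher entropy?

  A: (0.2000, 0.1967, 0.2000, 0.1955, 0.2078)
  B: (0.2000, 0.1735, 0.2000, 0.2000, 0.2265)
A

Both distributions are close to uniform, making this a harder comparison.

H(A) = 2.3216 bits
H(B) = 2.3169 bits

The distribution closer to uniform has higher entropy.
Answer: A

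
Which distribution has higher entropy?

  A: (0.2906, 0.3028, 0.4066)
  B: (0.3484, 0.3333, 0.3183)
B

Both distributions are close to uniform, making this a harder comparison.

H(A) = 1.5679 bits
H(B) = 1.5840 bits

The distribution closer to uniform has higher entropy.
Answer: B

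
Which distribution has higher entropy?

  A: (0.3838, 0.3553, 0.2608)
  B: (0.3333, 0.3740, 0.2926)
B

Both distributions are close to uniform, making this a harder comparison.

H(A) = 1.5664 bits
H(B) = 1.5778 bits

The distribution closer to uniform has higher entropy.
Answer: B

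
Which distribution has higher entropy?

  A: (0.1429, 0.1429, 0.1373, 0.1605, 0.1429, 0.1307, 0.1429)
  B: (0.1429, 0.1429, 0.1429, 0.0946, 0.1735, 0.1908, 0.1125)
A

Both distributions are close to uniform, making this a harder comparison.

H(A) = 2.8049 bits
H(B) = 2.7740 bits

The distribution closer to uniform has higher entropy.
Answer: A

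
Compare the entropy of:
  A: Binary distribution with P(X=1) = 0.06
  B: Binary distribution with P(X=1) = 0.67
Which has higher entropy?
B

For binary distributions, entropy is maximized at p=0.5 and decreases as p moves toward 0 or 1.

H(A) = H(0.06) = 0.3274 bits
H(B) = H(0.67) = 0.9149 bits

Distribution B (p=0.67) is closer to uniform (p=0.5), so it has higher entropy.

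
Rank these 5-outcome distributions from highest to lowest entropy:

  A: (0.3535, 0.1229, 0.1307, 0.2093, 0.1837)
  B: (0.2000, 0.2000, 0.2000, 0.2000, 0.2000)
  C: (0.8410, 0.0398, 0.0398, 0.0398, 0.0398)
B > A > C

Key insight: Entropy is maximized by uniform distributions and minimized by concentrated distributions.

- Uniform distributions have maximum entropy log₂(5) = 2.3219 bits
- The more "peaked" or concentrated a distribution, the lower its entropy

Entropies:
  H(A) = 2.2069 bits
  H(B) = 2.3219 bits
  H(C) = 0.9499 bits

Ranking: B > A > C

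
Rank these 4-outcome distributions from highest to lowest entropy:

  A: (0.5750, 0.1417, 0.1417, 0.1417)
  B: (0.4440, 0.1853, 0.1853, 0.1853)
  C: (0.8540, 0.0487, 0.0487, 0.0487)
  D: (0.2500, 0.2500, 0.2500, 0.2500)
D > B > A > C

Key insight: Entropy is maximized by uniform distributions and minimized by concentrated distributions.

Entropies:
  H(A) = 1.6573 bits
  H(B) = 1.8722 bits
  H(C) = 0.8311 bits
  H(D) = 2.0000 bits

Ranking: D > B > A > C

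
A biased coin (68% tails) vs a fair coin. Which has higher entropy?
Fair coin

The fair coin is uniform (p=0.5), maximizing binary entropy at 1 bit. The biased coin has H(0.68) ≈ 0.904 bits — its outcome is more predictable, so its entropy is lower.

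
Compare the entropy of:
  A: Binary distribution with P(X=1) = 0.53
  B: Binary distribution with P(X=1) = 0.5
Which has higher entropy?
B

For binary distributions, entropy is maximized at p=0.5 and decreases as p moves toward 0 or 1.

H(A) = H(0.53) = 0.9974 bits
H(B) = H(0.5) = 1.0000 bits

Distribution B (p=0.5) is closer to uniform (p=0.5), so it has higher entropy.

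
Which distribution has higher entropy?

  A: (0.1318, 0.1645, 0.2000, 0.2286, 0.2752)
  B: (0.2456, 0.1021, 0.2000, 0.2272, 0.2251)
A

Both distributions are close to uniform, making this a harder comparison.

H(A) = 2.2769 bits
H(B) = 2.2680 bits

The distribution closer to uniform has higher entropy.
Answer: A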